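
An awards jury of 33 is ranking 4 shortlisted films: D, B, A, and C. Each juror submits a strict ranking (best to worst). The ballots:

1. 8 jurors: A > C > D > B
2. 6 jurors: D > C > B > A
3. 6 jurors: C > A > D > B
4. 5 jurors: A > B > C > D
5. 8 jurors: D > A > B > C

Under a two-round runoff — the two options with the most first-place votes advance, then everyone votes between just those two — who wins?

Round 1 first-place votes: D 14, B 0, A 13, C 6.
D and A advance.
Runoff: D is preferred to A by 14 voters; A by 19.
A wins the runoff.

A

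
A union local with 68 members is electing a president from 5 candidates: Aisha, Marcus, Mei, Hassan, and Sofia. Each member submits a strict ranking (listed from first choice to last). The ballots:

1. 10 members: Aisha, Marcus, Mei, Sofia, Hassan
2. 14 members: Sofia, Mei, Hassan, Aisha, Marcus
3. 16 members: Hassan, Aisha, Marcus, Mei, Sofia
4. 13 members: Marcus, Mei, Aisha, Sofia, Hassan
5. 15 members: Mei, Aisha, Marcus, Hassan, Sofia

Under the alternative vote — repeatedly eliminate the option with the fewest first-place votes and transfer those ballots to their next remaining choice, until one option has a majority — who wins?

Round 1: Aisha 10, Marcus 13, Mei 15, Hassan 16, Sofia 14. Eliminate Aisha.
Round 2: Marcus 23, Mei 15, Hassan 16, Sofia 14. Eliminate Sofia.
Round 3: Marcus 23, Mei 29, Hassan 16. Eliminate Hassan.
Round 4: Marcus 39, Mei 29. Marcus has a majority.

Marcus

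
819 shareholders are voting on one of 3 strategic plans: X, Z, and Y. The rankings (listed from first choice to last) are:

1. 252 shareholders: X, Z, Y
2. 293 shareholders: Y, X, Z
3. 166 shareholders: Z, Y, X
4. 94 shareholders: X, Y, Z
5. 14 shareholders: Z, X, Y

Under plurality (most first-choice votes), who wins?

X

First-place votes: X 346, Z 180, Y 293.
X has the most first-place votes.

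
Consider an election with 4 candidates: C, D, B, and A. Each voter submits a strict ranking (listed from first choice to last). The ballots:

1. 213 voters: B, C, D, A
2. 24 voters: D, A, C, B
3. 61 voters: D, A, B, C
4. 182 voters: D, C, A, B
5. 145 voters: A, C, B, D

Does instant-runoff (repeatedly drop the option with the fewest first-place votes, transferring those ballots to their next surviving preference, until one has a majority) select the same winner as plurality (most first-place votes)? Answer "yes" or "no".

no

Instant-runoff — R1 C 0, D 267, B 213, A 145 (C out); R2 D 267, B 213, A 145 (A out); R3 D 267, B 358 (B winner). Winner: B.
Plurality — first-place votes: C 0, D 267, B 213, A 145. Winner: D.
The two methods disagree.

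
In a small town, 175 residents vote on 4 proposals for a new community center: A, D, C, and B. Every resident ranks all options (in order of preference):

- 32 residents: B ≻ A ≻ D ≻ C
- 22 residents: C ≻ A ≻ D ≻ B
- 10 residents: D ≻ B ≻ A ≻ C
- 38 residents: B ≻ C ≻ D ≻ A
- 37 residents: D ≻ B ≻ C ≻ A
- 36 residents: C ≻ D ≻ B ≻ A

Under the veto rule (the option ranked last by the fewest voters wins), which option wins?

D

Last-place votes: A 111, D 0, C 42, B 22.
D is ranked last by the fewest voters, so D wins.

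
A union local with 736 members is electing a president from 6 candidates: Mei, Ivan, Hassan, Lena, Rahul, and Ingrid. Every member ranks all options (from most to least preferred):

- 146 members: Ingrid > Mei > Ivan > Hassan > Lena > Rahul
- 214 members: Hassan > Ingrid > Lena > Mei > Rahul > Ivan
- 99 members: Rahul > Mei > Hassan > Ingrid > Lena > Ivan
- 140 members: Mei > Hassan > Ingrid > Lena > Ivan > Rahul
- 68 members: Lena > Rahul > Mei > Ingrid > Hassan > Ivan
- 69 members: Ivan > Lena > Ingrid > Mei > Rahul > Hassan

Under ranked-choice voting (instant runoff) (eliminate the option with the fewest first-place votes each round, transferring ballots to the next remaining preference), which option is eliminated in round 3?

Round 1: Mei 140, Ivan 69, Hassan 214, Lena 68, Rahul 99, Ingrid 146. Eliminate Lena.
Round 2: Mei 140, Ivan 69, Hassan 214, Rahul 167, Ingrid 146. Eliminate Ivan.
Round 3: Mei 140, Hassan 214, Rahul 167, Ingrid 215. Eliminate Mei.

Mei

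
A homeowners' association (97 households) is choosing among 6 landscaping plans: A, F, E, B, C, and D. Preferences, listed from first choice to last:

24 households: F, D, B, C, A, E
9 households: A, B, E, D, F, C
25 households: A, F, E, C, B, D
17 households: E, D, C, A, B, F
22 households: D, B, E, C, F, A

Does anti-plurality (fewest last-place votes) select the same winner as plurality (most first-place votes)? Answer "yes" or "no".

no

Anti-plurality — last-place votes: A 22, F 17, E 24, B 0, C 9, D 25. Winner: B.
Plurality — first-place votes: A 34, F 24, E 17, B 0, C 0, D 22. Winner: A.
The two methods disagree.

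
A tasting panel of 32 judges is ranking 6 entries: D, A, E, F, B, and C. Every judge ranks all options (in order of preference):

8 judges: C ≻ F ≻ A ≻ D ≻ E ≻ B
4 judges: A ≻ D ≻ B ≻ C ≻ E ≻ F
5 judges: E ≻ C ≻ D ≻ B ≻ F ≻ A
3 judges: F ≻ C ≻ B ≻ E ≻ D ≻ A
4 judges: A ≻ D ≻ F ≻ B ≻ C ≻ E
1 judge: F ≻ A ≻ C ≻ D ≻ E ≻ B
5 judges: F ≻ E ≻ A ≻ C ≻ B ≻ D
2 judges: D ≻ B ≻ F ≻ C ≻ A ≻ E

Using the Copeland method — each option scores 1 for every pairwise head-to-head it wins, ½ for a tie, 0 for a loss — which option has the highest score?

D: beats E and B; loses to A, F, and C → score 2.
A: beats D, E, and B; loses to F and C → score 3.
E: beats B; loses to D, A, F, and C → score 1.
F: beats D, A, E, and B; loses to C → score 4.
B: loses to D, A, E, F, and C → score 0.
C: beats D, A, E, F, and B → score 5.
C has the best pairwise record.

C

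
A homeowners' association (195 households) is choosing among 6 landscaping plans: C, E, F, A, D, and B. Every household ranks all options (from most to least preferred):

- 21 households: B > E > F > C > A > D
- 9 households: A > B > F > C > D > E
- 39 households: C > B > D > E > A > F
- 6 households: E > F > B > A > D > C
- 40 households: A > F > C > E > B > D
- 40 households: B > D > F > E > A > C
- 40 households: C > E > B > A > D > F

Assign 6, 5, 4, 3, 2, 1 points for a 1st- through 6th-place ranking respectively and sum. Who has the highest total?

B

C: 21·3 + 9·3 + 39·6 + 6·1 + 40·4 + 40·1 + 40·6 = 770
E: 21·5 + 9·1 + 39·3 + 6·6 + 40·3 + 40·3 + 40·5 = 707
F: 21·4 + 9·4 + 39·1 + 6·5 + 40·5 + 40·4 + 40·1 = 589
A: 21·2 + 9·6 + 39·2 + 6·3 + 40·6 + 40·2 + 40·3 = 632
D: 21·1 + 9·2 + 39·4 + 6·2 + 40·1 + 40·5 + 40·2 = 527
B: 21·6 + 9·5 + 39·5 + 6·4 + 40·2 + 40·6 + 40·4 = 870
B has the highest Borda score (870).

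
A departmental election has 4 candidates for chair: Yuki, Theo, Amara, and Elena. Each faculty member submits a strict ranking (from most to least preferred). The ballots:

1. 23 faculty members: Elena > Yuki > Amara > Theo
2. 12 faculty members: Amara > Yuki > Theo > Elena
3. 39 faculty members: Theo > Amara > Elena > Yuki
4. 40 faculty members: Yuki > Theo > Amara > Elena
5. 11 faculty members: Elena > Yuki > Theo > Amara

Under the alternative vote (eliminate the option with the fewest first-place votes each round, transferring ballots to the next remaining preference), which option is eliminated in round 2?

Round 1: Yuki 40, Theo 39, Amara 12, Elena 34. Eliminate Amara.
Round 2: Yuki 52, Theo 39, Elena 34. Eliminate Elena.

Elena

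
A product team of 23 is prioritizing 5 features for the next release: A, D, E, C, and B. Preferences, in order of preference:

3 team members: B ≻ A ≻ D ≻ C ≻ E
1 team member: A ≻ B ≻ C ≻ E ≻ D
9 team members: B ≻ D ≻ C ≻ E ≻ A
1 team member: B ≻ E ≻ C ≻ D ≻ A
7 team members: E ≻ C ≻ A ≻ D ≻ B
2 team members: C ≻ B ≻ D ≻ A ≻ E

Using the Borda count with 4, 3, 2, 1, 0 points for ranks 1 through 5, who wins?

A: 3·3 + 1·4 + 9·0 + 1·0 + 7·2 + 2·1 = 29
D: 3·2 + 1·0 + 9·3 + 1·1 + 7·1 + 2·2 = 45
E: 3·0 + 1·1 + 9·1 + 1·3 + 7·4 + 2·0 = 41
C: 3·1 + 1·2 + 9·2 + 1·2 + 7·3 + 2·4 = 54
B: 3·4 + 1·3 + 9·4 + 1·4 + 7·0 + 2·3 = 61
B has the highest Borda score (61).

B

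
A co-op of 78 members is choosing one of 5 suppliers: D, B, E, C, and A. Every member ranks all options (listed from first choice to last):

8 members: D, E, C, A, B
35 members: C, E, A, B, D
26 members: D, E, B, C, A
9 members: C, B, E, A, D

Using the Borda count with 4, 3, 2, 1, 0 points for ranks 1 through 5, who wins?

E

D: 8·4 + 35·0 + 26·4 + 9·0 = 136
B: 8·0 + 35·1 + 26·2 + 9·3 = 114
E: 8·3 + 35·3 + 26·3 + 9·2 = 225
C: 8·2 + 35·4 + 26·1 + 9·4 = 218
A: 8·1 + 35·2 + 26·0 + 9·1 = 87
E has the highest Borda score (225).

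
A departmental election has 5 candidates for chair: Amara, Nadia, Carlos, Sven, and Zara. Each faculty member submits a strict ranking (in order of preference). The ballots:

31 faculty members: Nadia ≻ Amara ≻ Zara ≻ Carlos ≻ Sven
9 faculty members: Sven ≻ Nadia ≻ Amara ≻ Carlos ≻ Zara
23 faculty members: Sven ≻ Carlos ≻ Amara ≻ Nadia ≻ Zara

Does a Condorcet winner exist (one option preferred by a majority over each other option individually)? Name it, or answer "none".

Sven vs Amara: 32–31 for Sven.
Sven vs Nadia: 32–31 for Sven.
Sven vs Carlos: 32–31 for Sven.
Sven vs Zara: 32–31 for Sven.
Sven beats every other option head-to-head.

Sven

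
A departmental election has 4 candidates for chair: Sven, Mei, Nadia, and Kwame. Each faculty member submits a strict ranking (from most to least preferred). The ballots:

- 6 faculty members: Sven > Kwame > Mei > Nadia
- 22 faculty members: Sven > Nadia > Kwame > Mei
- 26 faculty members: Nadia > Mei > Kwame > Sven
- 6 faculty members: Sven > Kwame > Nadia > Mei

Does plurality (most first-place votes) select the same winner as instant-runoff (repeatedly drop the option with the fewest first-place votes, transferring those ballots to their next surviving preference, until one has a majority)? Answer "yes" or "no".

yes

Plurality — first-place votes: Sven 34, Mei 0, Nadia 26, Kwame 0. Winner: Sven.
Instant-runoff — R1 Sven 34, Mei 0, Nadia 26, Kwame 0 (Sven winner). Winner: Sven.
The two methods agree.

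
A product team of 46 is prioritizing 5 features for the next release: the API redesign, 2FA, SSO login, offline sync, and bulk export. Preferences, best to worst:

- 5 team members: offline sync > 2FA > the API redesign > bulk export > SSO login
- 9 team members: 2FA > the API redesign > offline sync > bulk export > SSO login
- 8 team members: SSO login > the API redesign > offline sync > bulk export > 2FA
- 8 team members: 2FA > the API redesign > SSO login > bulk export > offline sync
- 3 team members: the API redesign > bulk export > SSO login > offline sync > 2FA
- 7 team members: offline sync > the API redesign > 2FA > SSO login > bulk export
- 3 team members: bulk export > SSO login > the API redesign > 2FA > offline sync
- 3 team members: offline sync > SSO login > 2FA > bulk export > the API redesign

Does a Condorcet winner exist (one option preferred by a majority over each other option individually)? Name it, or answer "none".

none

Checking pairwise contests:
2FA beats the API redesign 25–21.
offline sync beats 2FA 26–20.
the API redesign beats SSO login 32–14.
the API redesign beats offline sync 31–15.
the API redesign beats bulk export 40–6.
Every option loses at least one head-to-head, so there is no Condorcet winner.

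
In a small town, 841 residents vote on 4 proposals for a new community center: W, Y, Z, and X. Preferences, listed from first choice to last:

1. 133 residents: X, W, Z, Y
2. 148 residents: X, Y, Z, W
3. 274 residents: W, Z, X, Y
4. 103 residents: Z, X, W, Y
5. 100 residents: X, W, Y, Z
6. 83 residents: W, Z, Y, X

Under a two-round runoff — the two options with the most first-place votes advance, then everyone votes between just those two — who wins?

X

Round 1 first-place votes: W 357, Y 0, Z 103, X 381.
X and W advance.
Runoff: X is preferred to W by 484 voters; W by 357.
X wins the runoff.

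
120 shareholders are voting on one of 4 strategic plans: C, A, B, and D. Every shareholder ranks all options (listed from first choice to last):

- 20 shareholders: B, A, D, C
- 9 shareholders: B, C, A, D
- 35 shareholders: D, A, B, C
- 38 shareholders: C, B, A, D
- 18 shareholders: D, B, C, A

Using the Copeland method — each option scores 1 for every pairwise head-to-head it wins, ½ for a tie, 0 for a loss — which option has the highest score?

C: beats A; loses to B and D → score 1.
A: beats D; loses to C and B → score 1.
B: beats C, A, and D → score 3.
D: beats C; loses to A and B → score 1.
B has the best pairwise record.

B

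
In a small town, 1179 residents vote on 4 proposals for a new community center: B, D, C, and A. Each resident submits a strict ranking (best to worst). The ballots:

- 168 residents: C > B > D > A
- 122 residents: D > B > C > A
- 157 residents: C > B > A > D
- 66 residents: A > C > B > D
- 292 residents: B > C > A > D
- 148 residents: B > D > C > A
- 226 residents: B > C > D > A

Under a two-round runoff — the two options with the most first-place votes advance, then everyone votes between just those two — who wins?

Round 1 first-place votes: B 666, D 122, C 325, A 66.
B and C advance.
Runoff: B is preferred to C by 788 voters; C by 391.
B wins the runoff.

B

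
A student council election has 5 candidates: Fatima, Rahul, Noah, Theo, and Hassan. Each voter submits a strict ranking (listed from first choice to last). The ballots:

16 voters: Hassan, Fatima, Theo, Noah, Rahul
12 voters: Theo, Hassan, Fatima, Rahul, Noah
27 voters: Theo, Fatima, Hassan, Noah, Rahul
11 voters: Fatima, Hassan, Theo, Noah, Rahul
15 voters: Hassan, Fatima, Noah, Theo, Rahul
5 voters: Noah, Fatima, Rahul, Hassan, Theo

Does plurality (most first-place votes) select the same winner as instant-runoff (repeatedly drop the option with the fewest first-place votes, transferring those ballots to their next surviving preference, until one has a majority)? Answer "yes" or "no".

no

Plurality — first-place votes: Fatima 11, Rahul 0, Noah 5, Theo 39, Hassan 31. Winner: Theo.
Instant-runoff — R1 Fatima 11, Rahul 0, Noah 5, Theo 39, Hassan 31 (Rahul out); R2 Fatima 11, Noah 5, Theo 39, Hassan 31 (Noah out); R3 Fatima 16, Theo 39, Hassan 31 (Fatima out); R4 Theo 39, Hassan 47 (Hassan winner). Winner: Hassan.
The two methods disagree.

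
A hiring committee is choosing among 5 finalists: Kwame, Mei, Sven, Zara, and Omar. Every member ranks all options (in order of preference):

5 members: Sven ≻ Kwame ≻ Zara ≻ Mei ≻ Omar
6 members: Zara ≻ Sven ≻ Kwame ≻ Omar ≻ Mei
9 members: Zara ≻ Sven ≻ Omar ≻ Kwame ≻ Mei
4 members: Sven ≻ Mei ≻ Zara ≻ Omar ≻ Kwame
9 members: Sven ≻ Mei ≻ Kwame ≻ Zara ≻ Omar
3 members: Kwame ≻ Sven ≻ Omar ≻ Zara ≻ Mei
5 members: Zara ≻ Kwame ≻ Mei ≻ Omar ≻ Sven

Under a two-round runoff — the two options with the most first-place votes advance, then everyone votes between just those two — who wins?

Round 1 first-place votes: Kwame 3, Mei 0, Sven 18, Zara 20, Omar 0.
Zara and Sven advance.
Runoff: Zara is preferred to Sven by 20 voters; Sven by 21.
Sven wins the runoff.

Sven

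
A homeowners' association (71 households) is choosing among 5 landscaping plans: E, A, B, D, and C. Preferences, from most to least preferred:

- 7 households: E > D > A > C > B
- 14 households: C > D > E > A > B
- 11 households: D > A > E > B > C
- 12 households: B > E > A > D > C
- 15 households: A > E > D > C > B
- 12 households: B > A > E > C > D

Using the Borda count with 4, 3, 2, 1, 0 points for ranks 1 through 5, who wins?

E

E: 7·4 + 14·2 + 11·2 + 12·3 + 15·3 + 12·2 = 183
A: 7·2 + 14·1 + 11·3 + 12·2 + 15·4 + 12·3 = 181
B: 7·0 + 14·0 + 11·1 + 12·4 + 15·0 + 12·4 = 107
D: 7·3 + 14·3 + 11·4 + 12·1 + 15·2 + 12·0 = 149
C: 7·1 + 14·4 + 11·0 + 12·0 + 15·1 + 12·1 = 90
E has the highest Borda score (183).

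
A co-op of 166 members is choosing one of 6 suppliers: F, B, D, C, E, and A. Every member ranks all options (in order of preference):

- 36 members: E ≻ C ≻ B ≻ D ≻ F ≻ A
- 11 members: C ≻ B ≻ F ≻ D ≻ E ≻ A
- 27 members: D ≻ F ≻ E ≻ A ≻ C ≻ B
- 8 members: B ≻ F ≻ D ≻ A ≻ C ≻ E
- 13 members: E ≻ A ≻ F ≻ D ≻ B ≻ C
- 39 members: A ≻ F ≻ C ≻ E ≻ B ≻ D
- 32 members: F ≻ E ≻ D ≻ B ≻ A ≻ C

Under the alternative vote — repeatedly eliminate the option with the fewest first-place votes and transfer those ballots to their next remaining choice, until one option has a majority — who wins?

Round 1: F 32, B 8, D 27, C 11, E 49, A 39. Eliminate B.
Round 2: F 40, D 27, C 11, E 49, A 39. Eliminate C.
Round 3: F 51, D 27, E 49, A 39. Eliminate D.
Round 4: F 78, E 49, A 39. Eliminate A.
Round 5: F 117, E 49. F has a majority.

F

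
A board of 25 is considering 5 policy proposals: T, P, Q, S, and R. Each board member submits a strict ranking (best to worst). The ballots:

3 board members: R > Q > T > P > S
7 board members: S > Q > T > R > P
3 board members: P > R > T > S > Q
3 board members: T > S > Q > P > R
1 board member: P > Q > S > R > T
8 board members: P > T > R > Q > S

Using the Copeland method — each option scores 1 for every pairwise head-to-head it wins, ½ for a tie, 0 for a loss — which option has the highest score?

T: beats P, Q, S, and R → score 4.
P: beats S and R; loses to T and Q → score 2.
Q: beats P; loses to T, S, and R → score 1.
S: beats Q; loses to T, P, and R → score 1.
R: beats Q and S; loses to T and P → score 2.
T has the best pairwise record.

T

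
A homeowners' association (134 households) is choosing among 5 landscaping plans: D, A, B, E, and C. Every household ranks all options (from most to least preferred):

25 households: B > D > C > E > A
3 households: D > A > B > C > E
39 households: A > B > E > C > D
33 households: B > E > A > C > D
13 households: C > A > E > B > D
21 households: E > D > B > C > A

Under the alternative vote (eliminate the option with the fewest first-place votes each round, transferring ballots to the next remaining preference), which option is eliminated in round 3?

Round 1: D 3, A 39, B 58, E 21, C 13. Eliminate D.
Round 2: A 42, B 58, E 21, C 13. Eliminate C.
Round 3: A 55, B 58, E 21. Eliminate E.

E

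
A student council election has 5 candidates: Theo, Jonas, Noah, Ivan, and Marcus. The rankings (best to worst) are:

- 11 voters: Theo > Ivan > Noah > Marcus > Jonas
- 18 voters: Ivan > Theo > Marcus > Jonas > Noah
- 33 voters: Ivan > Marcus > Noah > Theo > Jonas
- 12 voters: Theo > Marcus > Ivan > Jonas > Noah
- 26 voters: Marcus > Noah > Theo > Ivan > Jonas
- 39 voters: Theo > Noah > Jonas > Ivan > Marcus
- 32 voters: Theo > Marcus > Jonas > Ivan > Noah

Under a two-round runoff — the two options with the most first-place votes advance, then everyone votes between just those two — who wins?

Round 1 first-place votes: Theo 94, Jonas 0, Noah 0, Ivan 51, Marcus 26.
Theo and Ivan advance.
Runoff: Theo is preferred to Ivan by 120 voters; Ivan by 51.
Theo wins the runoff.

Theo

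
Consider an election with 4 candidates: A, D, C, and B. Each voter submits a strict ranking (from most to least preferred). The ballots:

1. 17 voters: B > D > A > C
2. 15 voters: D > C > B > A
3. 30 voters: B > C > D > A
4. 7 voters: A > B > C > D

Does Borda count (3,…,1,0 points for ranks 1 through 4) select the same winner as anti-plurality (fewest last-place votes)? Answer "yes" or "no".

yes

Borda — scores: A 38, D 109, C 97, B 170. Winner: B.
Anti-plurality — last-place votes: A 45, D 7, C 17, B 0. Winner: B.
The two methods agree.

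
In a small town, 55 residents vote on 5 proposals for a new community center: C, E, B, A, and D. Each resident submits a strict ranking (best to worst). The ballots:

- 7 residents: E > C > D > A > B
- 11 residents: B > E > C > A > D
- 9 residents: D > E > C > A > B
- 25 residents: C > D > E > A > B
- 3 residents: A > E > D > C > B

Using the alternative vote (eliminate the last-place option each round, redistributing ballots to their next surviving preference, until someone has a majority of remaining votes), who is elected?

E

Round 1: C 25, E 7, B 11, A 3, D 9. Eliminate A.
Round 2: C 25, E 10, B 11, D 9. Eliminate D.
Round 3: C 25, E 19, B 11. Eliminate B.
Round 4: C 25, E 30. E has a majority.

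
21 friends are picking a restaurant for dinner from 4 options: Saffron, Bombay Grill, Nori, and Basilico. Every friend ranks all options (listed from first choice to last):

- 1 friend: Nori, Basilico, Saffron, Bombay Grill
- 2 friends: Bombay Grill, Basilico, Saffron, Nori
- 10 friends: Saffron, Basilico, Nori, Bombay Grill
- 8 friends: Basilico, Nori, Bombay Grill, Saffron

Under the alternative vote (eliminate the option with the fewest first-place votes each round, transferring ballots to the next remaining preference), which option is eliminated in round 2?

Bombay Grill

Round 1: Saffron 10, Bombay Grill 2, Nori 1, Basilico 8. Eliminate Nori.
Round 2: Saffron 10, Bombay Grill 2, Basilico 9. Eliminate Bombay Grill.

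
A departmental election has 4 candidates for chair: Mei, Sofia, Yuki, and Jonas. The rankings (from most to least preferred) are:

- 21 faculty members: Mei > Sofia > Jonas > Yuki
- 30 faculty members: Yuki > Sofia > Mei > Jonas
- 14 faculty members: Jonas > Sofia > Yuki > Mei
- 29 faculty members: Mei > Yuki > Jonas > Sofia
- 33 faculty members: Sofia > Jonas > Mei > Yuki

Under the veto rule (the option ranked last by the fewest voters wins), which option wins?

Mei

Last-place votes: Mei 14, Sofia 29, Yuki 54, Jonas 30.
Mei is ranked last by the fewest voters, so Mei wins.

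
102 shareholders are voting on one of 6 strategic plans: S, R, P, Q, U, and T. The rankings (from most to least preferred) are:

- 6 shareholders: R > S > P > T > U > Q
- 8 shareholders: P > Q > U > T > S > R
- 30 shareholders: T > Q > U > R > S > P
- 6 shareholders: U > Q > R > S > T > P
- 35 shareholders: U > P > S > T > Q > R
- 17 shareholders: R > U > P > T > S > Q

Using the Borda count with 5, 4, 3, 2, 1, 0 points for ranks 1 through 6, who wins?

S: 6·4 + 8·1 + 30·1 + 6·2 + 35·3 + 17·1 = 196
R: 6·5 + 8·0 + 30·2 + 6·3 + 35·0 + 17·5 = 193
P: 6·3 + 8·5 + 30·0 + 6·0 + 35·4 + 17·3 = 249
Q: 6·0 + 8·4 + 30·4 + 6·4 + 35·1 + 17·0 = 211
U: 6·1 + 8·3 + 30·3 + 6·5 + 35·5 + 17·4 = 393
T: 6·2 + 8·2 + 30·5 + 6·1 + 35·2 + 17·2 = 288
U has the highest Borda score (393).

U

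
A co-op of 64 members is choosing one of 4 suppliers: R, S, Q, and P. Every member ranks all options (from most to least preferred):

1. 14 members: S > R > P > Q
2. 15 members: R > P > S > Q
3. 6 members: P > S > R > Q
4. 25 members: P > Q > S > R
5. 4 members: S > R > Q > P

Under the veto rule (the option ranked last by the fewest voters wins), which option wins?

S

Last-place votes: R 25, S 0, Q 35, P 4.
S is ranked last by the fewest voters, so S wins.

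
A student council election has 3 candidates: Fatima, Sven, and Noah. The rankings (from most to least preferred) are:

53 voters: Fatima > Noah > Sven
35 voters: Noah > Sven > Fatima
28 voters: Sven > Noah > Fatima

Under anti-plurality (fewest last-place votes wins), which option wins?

Last-place votes: Fatima 63, Sven 53, Noah 0.
Noah is ranked last by the fewest voters, so Noah wins.

Noah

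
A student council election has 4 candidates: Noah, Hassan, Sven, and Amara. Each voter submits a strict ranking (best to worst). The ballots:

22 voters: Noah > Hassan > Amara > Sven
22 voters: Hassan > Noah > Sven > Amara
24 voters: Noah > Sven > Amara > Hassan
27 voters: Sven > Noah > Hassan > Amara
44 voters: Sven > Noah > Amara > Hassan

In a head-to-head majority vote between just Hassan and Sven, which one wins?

Sven

Voters preferring Hassan to Sven: 44; preferring Sven to Hassan: 95.
Sven wins the head-to-head.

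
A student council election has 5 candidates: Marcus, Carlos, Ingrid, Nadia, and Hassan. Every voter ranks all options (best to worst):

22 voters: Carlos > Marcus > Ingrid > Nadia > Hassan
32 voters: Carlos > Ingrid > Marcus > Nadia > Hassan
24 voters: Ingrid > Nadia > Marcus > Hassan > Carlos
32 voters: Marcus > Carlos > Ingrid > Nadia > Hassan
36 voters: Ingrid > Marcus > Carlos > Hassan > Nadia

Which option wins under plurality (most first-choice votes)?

Ingrid

First-place votes: Marcus 32, Carlos 54, Ingrid 60, Nadia 0, Hassan 0.
Ingrid has the most first-place votes.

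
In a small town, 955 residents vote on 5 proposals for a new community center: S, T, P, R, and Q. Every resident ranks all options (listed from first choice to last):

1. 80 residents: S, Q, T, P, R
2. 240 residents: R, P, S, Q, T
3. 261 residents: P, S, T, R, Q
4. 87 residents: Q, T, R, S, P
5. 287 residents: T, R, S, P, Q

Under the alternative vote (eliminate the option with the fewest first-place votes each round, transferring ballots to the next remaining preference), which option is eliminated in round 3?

Round 1: S 80, T 287, P 261, R 240, Q 87. Eliminate S.
Round 2: T 287, P 261, R 240, Q 167. Eliminate Q.
Round 3: T 454, P 261, R 240. Eliminate R.

R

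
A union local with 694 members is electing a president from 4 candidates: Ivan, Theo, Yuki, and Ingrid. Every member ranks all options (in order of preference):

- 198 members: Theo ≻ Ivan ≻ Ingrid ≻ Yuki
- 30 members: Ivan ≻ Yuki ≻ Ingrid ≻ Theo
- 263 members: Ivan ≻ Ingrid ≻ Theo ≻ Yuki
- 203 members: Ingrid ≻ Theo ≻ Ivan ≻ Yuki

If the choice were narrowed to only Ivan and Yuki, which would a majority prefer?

Voters preferring Ivan to Yuki: 694; preferring Yuki to Ivan: 0.
Ivan wins the head-to-head.

Ivan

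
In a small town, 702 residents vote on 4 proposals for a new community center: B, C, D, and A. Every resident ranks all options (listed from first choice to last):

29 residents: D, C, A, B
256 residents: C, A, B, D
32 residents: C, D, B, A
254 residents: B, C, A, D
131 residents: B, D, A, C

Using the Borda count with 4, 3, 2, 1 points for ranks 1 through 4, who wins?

B: 29·1 + 256·2 + 32·2 + 254·4 + 131·4 = 2145
C: 29·3 + 256·4 + 32·4 + 254·3 + 131·1 = 2132
D: 29·4 + 256·1 + 32·3 + 254·1 + 131·3 = 1115
A: 29·2 + 256·3 + 32·1 + 254·2 + 131·2 = 1628
B has the highest Borda score (2145).

B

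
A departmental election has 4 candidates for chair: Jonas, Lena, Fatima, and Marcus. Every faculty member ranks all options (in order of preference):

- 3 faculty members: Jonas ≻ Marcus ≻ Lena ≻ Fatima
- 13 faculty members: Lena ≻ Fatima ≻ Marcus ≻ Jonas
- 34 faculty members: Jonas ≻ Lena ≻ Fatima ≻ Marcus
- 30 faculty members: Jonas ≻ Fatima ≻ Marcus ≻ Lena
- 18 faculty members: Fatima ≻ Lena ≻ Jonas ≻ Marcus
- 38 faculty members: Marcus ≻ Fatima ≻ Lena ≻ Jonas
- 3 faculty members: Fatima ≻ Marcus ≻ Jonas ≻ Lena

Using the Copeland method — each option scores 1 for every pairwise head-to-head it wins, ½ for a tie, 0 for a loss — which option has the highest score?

Fatima

Jonas: beats Lena and Marcus; loses to Fatima → score 2.
Lena: loses to Jonas, Fatima, and Marcus → score 0.
Fatima: beats Jonas, Lena, and Marcus → score 3.
Marcus: beats Lena; loses to Jonas and Fatima → score 1.
Fatima has the best pairwise record.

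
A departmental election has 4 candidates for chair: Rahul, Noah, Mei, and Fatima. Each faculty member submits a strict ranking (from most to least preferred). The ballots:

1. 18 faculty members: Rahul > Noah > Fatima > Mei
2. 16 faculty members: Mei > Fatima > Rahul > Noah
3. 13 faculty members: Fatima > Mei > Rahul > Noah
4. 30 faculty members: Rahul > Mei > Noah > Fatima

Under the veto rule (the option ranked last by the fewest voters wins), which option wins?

Last-place votes: Rahul 0, Noah 29, Mei 18, Fatima 30.
Rahul is ranked last by the fewest voters, so Rahul wins.

Rahul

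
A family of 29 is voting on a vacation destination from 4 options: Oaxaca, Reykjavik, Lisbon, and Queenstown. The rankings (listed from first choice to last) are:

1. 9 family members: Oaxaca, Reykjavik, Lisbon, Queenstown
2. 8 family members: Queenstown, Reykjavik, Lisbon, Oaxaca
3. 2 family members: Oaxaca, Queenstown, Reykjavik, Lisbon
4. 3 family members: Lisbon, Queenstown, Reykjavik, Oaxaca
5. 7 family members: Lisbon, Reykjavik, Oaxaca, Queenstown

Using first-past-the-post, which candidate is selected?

First-place votes: Oaxaca 11, Reykjavik 0, Lisbon 10, Queenstown 8.
Oaxaca has the most first-place votes.

Oaxaca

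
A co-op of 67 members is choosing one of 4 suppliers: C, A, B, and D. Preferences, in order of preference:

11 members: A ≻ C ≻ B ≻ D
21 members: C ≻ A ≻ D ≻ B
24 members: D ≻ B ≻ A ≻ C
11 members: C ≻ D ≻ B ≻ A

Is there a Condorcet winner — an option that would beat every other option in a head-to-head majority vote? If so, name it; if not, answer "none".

Checking pairwise contests:
A beats C 35–32.
B beats A 35–32.
C beats B 43–24.
C beats D 43–24.
Every option loses at least one head-to-head, so there is no Condorcet winner.

none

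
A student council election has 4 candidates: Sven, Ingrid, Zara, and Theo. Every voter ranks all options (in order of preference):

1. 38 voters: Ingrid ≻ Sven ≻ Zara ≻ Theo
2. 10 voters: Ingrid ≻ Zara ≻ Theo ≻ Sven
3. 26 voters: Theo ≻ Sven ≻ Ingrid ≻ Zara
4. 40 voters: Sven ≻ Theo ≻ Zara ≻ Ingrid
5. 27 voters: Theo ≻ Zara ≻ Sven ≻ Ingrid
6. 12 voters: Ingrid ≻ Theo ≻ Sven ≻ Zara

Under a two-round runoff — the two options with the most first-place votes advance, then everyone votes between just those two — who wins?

Round 1 first-place votes: Sven 40, Ingrid 60, Zara 0, Theo 53.
Ingrid and Theo advance.
Runoff: Ingrid is preferred to Theo by 60 voters; Theo by 93.
Theo wins the runoff.

Theo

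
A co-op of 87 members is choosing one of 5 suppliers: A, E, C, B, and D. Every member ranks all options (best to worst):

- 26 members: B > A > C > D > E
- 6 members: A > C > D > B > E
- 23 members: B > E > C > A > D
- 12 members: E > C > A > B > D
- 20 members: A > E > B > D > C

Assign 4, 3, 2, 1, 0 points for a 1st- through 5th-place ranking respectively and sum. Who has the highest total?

A: 26·3 + 6·4 + 23·1 + 12·2 + 20·4 = 229
E: 26·0 + 6·0 + 23·3 + 12·4 + 20·3 = 177
C: 26·2 + 6·3 + 23·2 + 12·3 + 20·0 = 152
B: 26·4 + 6·1 + 23·4 + 12·1 + 20·2 = 254
D: 26·1 + 6·2 + 23·0 + 12·0 + 20·1 = 58
B has the highest Borda score (254).

B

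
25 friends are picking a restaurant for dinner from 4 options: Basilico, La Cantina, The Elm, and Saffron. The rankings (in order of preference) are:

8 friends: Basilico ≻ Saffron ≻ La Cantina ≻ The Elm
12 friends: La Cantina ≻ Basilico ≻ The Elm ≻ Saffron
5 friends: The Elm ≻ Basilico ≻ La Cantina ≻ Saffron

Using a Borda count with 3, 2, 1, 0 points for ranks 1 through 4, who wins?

Basilico: 8·3 + 12·2 + 5·2 = 58
La Cantina: 8·1 + 12·3 + 5·1 = 49
The Elm: 8·0 + 12·1 + 5·3 = 27
Saffron: 8·2 + 12·0 + 5·0 = 16
Basilico has the highest Borda score (58).

Basilico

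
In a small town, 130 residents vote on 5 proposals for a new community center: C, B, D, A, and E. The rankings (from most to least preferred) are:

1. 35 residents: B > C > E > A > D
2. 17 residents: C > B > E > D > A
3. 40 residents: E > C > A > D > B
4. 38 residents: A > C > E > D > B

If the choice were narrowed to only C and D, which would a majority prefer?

C

Voters preferring C to D: 130; preferring D to C: 0.
C wins the head-to-head.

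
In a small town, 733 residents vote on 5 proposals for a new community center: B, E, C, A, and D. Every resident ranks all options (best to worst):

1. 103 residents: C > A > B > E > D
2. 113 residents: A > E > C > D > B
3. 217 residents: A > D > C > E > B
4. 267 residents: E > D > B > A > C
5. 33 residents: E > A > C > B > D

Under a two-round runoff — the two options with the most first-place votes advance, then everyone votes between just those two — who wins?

Round 1 first-place votes: B 0, E 300, C 103, A 330, D 0.
A and E advance.
Runoff: A is preferred to E by 433 voters; E by 300.
A wins the runoff.

A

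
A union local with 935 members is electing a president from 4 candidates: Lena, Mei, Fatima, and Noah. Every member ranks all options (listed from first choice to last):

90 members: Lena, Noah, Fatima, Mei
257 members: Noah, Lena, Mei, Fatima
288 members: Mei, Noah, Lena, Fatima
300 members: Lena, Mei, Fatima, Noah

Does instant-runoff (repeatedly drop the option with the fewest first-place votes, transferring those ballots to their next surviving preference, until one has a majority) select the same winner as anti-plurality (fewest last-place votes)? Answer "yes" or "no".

Instant-runoff — R1 Lena 390, Mei 288, Fatima 0, Noah 257 (Fatima out); R2 Lena 390, Mei 288, Noah 257 (Noah out); R3 Lena 647, Mei 288 (Lena winner). Winner: Lena.
Anti-plurality — last-place votes: Lena 0, Mei 90, Fatima 545, Noah 300. Winner: Lena.
The two methods agree.

yes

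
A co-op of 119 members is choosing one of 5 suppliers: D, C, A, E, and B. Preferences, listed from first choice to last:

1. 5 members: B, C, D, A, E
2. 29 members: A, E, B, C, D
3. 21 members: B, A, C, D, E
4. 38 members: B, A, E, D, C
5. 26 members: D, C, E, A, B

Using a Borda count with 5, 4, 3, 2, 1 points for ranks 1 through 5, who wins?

D: 5·3 + 29·1 + 21·2 + 38·2 + 26·5 = 292
C: 5·4 + 29·2 + 21·3 + 38·1 + 26·4 = 283
A: 5·2 + 29·5 + 21·4 + 38·4 + 26·2 = 443
E: 5·1 + 29·4 + 21·1 + 38·3 + 26·3 = 334
B: 5·5 + 29·3 + 21·5 + 38·5 + 26·1 = 433
A has the highest Borda score (443).

A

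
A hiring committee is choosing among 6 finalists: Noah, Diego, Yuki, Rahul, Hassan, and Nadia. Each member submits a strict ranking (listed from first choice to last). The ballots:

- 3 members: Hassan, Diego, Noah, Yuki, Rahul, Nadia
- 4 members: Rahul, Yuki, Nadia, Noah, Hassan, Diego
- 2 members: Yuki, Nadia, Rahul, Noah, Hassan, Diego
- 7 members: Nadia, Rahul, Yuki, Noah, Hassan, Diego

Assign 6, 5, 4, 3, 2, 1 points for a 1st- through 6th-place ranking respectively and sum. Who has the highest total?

Noah: 3·4 + 4·3 + 2·3 + 7·3 = 51
Diego: 3·5 + 4·1 + 2·1 + 7·1 = 28
Yuki: 3·3 + 4·5 + 2·6 + 7·4 = 69
Rahul: 3·2 + 4·6 + 2·4 + 7·5 = 73
Hassan: 3·6 + 4·2 + 2·2 + 7·2 = 44
Nadia: 3·1 + 4·4 + 2·5 + 7·6 = 71
Rahul has the highest Borda score (73).

Rahul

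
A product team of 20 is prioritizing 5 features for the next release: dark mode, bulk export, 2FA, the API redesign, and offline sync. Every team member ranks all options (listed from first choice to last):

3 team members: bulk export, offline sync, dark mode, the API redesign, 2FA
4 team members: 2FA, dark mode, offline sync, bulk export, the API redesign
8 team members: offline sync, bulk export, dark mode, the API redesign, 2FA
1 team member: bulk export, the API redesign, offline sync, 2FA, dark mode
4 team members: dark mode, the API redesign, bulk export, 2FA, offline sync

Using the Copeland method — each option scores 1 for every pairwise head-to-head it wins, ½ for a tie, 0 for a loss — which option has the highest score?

dark mode: beats 2FA and the API redesign; loses to bulk export and offline sync → score 2.
bulk export: beats dark mode, 2FA, and the API redesign; loses to offline sync → score 3.
2FA: loses to dark mode, bulk export, the API redesign, and offline sync → score 0.
the API redesign: beats 2FA; loses to dark mode, bulk export, and offline sync → score 1.
offline sync: beats dark mode, bulk export, 2FA, and the API redesign → score 4.
offline sync has the best pairwise record.

offline sync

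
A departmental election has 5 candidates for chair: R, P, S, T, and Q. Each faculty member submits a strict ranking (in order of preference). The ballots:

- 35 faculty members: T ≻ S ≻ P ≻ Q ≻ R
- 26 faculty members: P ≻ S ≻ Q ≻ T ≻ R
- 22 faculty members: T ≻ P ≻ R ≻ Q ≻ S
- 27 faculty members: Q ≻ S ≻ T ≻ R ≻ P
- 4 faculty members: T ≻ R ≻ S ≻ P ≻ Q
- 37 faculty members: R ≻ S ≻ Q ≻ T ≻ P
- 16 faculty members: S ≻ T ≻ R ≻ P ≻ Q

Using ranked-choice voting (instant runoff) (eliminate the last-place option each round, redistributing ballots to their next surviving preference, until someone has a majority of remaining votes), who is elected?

Round 1: R 37, P 26, S 16, T 61, Q 27. Eliminate S.
Round 2: R 37, P 26, T 77, Q 27. Eliminate P.
Round 3: R 37, T 77, Q 53. Eliminate R.
Round 4: T 77, Q 90. Q has a majority.

Q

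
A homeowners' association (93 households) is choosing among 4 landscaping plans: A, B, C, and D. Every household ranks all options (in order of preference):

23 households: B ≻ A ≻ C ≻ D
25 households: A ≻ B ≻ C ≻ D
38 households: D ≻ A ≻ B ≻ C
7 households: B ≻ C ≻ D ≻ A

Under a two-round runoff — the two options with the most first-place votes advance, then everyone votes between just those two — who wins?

B

Round 1 first-place votes: A 25, B 30, C 0, D 38.
D and B advance.
Runoff: D is preferred to B by 38 voters; B by 55.
B wins the runoff.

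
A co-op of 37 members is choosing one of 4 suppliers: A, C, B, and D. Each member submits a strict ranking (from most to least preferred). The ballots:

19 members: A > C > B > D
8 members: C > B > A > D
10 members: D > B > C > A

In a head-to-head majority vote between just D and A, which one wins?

Voters preferring D to A: 10; preferring A to D: 27.
A wins the head-to-head.

A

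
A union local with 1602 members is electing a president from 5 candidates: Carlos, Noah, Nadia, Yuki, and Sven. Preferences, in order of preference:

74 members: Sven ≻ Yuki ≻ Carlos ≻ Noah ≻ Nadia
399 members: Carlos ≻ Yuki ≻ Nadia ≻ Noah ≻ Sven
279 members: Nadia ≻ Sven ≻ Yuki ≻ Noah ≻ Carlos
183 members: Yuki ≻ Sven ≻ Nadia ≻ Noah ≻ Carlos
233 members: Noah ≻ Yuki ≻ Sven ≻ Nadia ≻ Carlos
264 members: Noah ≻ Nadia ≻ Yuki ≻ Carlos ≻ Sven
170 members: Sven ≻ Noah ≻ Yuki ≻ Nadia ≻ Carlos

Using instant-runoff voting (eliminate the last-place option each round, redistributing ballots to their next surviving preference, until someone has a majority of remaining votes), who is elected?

Noah

Round 1: Carlos 399, Noah 497, Nadia 279, Yuki 183, Sven 244. Eliminate Yuki.
Round 2: Carlos 399, Noah 497, Nadia 279, Sven 427. Eliminate Nadia.
Round 3: Carlos 399, Noah 497, Sven 706. Eliminate Carlos.
Round 4: Noah 896, Sven 706. Noah has a majority.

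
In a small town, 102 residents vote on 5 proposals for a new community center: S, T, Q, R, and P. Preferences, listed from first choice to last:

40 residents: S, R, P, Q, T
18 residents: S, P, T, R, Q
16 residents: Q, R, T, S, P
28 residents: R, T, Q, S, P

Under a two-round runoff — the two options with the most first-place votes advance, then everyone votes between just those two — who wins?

Round 1 first-place votes: S 58, T 0, Q 16, R 28, P 0.
S and R advance.
Runoff: S is preferred to R by 58 voters; R by 44.
S wins the runoff.

S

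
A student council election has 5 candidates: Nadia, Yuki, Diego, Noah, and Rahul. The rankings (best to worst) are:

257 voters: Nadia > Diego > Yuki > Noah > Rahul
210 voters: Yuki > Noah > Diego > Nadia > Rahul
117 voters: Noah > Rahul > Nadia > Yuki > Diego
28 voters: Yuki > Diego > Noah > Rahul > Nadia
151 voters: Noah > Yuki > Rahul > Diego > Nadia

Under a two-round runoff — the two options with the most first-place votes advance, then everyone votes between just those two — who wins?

Round 1 first-place votes: Nadia 257, Yuki 238, Diego 0, Noah 268, Rahul 0.
Noah and Nadia advance.
Runoff: Noah is preferred to Nadia by 506 voters; Nadia by 257.
Noah wins the runoff.

Noah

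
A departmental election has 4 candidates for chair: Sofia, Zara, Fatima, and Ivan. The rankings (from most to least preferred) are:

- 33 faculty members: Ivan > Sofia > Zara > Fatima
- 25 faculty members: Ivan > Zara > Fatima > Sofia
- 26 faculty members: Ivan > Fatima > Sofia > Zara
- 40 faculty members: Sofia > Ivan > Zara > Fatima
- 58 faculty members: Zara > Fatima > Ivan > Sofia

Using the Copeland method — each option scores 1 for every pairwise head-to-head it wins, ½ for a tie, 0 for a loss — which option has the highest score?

Ivan

Sofia: beats Zara; loses to Fatima and Ivan → score 1.
Zara: beats Fatima; loses to Sofia and Ivan → score 1.
Fatima: beats Sofia; loses to Zara and Ivan → score 1.
Ivan: beats Sofia, Zara, and Fatima → score 3.
Ivan has the best pairwise record.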